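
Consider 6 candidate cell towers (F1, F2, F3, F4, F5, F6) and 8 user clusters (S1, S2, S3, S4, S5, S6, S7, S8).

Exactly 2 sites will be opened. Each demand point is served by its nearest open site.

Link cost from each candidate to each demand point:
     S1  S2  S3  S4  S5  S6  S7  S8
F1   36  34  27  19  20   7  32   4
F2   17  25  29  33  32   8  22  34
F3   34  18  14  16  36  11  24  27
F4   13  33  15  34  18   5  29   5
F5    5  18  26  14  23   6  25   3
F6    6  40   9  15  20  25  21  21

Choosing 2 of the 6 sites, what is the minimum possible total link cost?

Open {F5, F6}.
  S1→F5 5, S2→F5 18, S3→F6 9, S4→F5 14, S5→F6 20, S6→F5 6, S7→F6 21, S8→F5 3  ⇒ total 96.
Compare {F4, F5}: total 103.
Compare {F3, F5}: total 107.
No size-2 selection does better; minimum is 96.

96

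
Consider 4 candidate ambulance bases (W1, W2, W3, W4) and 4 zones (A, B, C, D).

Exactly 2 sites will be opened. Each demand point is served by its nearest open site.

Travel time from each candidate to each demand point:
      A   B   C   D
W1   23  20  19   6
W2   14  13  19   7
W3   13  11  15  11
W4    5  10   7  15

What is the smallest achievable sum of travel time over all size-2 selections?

28

Open {W1, W4}.
  A→W4 5, B→W4 10, C→W4 7, D→W1 6  ⇒ total 28.
Compare {W2, W4}: total 29.
Compare {W3, W4}: total 33.
No size-2 selection does better; minimum is 28.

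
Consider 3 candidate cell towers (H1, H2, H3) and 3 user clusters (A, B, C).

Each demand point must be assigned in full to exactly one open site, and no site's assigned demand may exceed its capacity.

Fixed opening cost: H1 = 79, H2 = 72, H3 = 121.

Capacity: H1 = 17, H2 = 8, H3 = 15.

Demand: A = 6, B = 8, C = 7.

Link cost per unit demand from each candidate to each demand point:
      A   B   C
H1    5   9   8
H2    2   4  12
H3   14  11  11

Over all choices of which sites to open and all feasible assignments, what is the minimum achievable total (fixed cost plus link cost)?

269

Open {H1, H2}; cheapest assignment that respects the capacities:
  H1 (cap 17, load 13): A, C — cost 6×5 + 7×8 = 86
  H2 (cap 8, load 8): B — cost 8×4 = 32
  Shipping 118, fixed 151 → total 269.
  Any other capacity-feasible assignment to {H1, H2} ships for at least 118.
Compare {H2, H3}: its best feasible assignment gives total 370.
Compare {H1, H3}: its best feasible assignment gives total 374.
Every other set of open sites that can feasibly serve all demand totals ≥ 370 even under its best assignment. Minimum: 269.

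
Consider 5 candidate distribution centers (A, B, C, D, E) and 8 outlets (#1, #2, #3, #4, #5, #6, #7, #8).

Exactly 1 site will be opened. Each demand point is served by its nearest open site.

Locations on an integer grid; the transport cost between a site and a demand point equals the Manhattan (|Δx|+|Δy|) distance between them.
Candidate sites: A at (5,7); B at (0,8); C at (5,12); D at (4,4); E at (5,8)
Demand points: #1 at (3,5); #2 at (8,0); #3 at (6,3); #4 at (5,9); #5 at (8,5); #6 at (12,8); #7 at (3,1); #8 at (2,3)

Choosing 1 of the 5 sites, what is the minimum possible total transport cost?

43

Open {D}.
  #1→D 2, #2→D 8, #3→D 3, #4→D 6, #5→D 5, #6→D 12, #7→D 4, #8→D 3  ⇒ total 43.
Compare {A}: total 49.
Compare {E}: total 53.
No size-1 selection does better; minimum is 43.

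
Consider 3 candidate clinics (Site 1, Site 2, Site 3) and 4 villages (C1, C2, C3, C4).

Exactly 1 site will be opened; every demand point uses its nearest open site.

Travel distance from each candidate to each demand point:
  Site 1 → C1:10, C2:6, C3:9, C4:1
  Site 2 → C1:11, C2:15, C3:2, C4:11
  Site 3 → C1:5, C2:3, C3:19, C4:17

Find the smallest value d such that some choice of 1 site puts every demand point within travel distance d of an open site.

10

Open {Site 1}.
  Farthest demand point is C1 at travel distance 10 (to Site 1); all others are ≤ 10.
With {Site 2} the worst case is 15.
With {Site 3} the worst case is 19.
No size-1 selection achieves below 10.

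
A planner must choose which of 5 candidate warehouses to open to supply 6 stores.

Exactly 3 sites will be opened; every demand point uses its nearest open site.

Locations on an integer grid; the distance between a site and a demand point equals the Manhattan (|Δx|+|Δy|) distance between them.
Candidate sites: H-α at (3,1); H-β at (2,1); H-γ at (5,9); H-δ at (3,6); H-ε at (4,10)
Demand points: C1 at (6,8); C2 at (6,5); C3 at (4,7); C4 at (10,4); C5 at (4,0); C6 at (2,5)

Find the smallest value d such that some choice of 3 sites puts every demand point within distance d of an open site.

Open {H-α, H-β, H-δ}.
  Farthest demand point is C4 at distance 9 (to H-δ); all others are ≤ 9.
With {H-α, H-γ, H-δ} the worst case is 9.
With {H-α, H-δ, H-ε} the worst case is 9.
No size-3 selection achieves below 9.

9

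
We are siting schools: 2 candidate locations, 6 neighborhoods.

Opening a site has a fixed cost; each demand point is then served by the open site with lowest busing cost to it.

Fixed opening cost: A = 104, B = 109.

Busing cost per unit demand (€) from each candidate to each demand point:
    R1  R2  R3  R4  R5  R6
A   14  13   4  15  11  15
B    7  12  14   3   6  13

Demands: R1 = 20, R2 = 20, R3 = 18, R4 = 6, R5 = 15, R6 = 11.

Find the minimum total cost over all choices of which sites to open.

Open {A, B}: assign each demand point to its cheapest open site.
  R1→B 20×7=140, R2→B 20×12=240, R3→A 18×4=72, R4→B 6×3=18, R5→B 15×6=90, R6→B 11×13=143
  busing cost 703, fixed 213 → total 916.
Compare {B}: busing cost 883 + fixed 109 = 992.
Compare {A}: busing cost 1032 + fixed 104 = 1136.

916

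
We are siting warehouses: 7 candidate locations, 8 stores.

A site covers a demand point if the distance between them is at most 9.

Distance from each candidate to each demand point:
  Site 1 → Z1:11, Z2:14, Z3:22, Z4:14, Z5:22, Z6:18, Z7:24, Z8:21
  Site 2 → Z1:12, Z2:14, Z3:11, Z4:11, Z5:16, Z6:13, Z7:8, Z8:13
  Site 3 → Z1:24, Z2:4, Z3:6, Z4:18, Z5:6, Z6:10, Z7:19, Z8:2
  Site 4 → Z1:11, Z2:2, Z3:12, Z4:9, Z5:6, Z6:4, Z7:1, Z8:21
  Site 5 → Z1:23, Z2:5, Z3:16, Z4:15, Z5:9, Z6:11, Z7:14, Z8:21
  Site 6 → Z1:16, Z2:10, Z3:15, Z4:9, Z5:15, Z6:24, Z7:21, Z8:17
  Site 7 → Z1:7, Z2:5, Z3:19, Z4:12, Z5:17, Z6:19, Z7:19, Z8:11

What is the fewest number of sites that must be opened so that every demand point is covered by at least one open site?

3

Coverage sets (demand points within 9 of each site):
  Site 1: {}
  Site 2: {Z7}
  Site 3: {Z2, Z3, Z5, Z8}
  Site 4: {Z2, Z4, Z5, Z6, Z7}
  Site 5: {Z2, Z5}
  Site 6: {Z4}
  Site 7: {Z1, Z2}
No 2 sites suffice: every size-2 union leaves at least one demand point uncovered.
But {Site 3, Site 4, Site 7} covers everything, so the minimum is 3.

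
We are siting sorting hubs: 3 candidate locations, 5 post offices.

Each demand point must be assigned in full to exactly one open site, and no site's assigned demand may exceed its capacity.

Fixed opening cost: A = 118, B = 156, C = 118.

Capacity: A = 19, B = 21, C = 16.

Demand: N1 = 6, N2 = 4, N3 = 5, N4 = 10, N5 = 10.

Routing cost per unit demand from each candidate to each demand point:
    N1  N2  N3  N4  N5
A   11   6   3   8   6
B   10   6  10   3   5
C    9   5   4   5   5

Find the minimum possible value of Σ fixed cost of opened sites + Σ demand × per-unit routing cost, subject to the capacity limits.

439

Open {A, C}; cheapest assignment that respects the capacities:
  A (cap 19, load 19): N2, N3, N5 — cost 4×6 + 5×3 + 10×6 = 99
  C (cap 16, load 16): N1, N4 — cost 6×9 + 10×5 = 104
  Shipping 203, fixed 236 → total 439.
  Any other capacity-feasible assignment to {A, C} ships for at least 203.
Compare {B, C}: its best feasible assignment gives total 448.
Compare {A, B}: its best feasible assignment gives total 459.
Every other set of open sites that can feasibly serve all demand totals ≥ 448 even under its best assignment. Minimum: 439.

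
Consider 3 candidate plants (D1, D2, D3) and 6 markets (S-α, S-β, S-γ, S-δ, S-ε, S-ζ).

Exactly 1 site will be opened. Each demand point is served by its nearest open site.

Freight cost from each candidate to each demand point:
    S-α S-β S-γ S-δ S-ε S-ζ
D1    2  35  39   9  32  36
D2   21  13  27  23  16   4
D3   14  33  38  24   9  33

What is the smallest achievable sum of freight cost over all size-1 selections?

Open {D2}.
  S-α→D2 21, S-β→D2 13, S-γ→D2 27, S-δ→D2 23, S-ε→D2 16, S-ζ→D2 4  ⇒ total 104.
Compare {D3}: total 151.
Compare {D1}: total 153.

104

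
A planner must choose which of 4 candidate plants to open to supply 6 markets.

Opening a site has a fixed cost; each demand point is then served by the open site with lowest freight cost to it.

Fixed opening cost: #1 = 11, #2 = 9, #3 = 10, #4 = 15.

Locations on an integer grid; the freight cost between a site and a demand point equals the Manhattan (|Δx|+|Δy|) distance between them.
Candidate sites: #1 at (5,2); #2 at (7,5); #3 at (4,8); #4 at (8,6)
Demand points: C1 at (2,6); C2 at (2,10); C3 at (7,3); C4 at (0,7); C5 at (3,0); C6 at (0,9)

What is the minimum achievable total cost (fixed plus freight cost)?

Open {#3}: assign each demand point to its cheapest open site.
  C1→#3 4, C2→#3 4, C3→#3 8, C4→#3 5, C5→#3 9, C6→#3 5
  freight cost 35, fixed 10 → total 45.
Compare {#1, #3}: freight cost 25 + fixed 21 = 46.
Compare {#2, #3}: freight cost 29 + fixed 19 = 48.
Compare {#1, #2, #3}: freight cost 24 + fixed 30 = 54.
All other subsets cost ≥ 46. Minimum total cost: 45.

45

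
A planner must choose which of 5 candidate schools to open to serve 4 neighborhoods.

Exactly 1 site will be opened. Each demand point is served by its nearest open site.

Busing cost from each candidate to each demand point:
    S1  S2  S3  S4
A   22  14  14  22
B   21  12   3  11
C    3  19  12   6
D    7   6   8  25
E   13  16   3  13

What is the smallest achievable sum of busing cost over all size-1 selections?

Open {C}.
  S1→C 3, S2→C 19, S3→C 12, S4→C 6  ⇒ total 40.
Compare {E}: total 45.
Compare {D}: total 46.
No size-1 selection does better; minimum is 40.

40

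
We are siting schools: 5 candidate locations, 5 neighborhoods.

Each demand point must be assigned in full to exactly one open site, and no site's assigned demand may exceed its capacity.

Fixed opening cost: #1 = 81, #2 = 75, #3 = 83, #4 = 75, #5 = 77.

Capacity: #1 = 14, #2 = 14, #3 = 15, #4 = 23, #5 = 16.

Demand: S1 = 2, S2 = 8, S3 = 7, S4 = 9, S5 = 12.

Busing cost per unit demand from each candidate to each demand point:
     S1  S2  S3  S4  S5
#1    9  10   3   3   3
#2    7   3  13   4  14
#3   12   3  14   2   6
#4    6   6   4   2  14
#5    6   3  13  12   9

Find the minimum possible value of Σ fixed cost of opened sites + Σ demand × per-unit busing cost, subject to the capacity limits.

Open {#1, #2, #4}; cheapest assignment that respects the capacities:
  #1 (cap 14, load 12): S5 — cost 12×3 = 36
  #2 (cap 14, load 8): S2 — cost 8×3 = 24
  #4 (cap 23, load 18): S1, S3, S4 — cost 2×6 + 7×4 + 9×2 = 58
  Shipping 118, fixed 231 → total 349.
  Any other capacity-feasible assignment to {#1, #2, #4} ships for at least 118.
Compare {#1, #4, #5}: its best feasible assignment gives total 351.
Compare {#1, #3, #4}: its best feasible assignment gives total 357.
Every other set of open sites that can feasibly serve all demand totals ≥ 351 even under its best assignment. Minimum: 349.

349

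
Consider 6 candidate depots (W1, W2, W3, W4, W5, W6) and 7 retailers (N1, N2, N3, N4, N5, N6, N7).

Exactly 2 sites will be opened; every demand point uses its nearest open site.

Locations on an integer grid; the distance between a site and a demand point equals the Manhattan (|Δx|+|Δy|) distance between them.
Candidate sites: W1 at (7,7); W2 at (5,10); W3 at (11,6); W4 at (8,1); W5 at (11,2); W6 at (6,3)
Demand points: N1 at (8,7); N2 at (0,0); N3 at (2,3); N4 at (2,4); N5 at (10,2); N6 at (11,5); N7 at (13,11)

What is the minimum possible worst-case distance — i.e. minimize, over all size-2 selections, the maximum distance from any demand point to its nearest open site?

Open {W2, W4}.
  Farthest demand point is N2 at distance 9 (to W4); all others are ≤ 9.
With {W2, W6} the worst case is 9.
With {W3, W4} the worst case is 9.
No size-2 selection achieves below 9.

9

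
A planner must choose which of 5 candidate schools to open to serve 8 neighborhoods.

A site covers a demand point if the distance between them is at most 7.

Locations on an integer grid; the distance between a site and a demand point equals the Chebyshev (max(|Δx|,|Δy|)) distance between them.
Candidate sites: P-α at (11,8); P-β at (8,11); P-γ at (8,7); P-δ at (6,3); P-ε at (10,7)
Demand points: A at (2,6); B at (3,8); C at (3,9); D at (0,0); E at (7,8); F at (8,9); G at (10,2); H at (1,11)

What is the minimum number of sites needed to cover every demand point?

2

Coverage sets (demand points within 7 of each site):
  P-α: {E, F, G}
  P-β: {A, B, C, E, F, H}
  P-γ: {A, B, C, E, F, G, H}
  P-δ: {A, B, C, D, E, F, G}
  P-ε: {B, C, E, F, G}
No single site covers all 8 demand points.
But {P-β, P-δ} covers everything, so the minimum is 2.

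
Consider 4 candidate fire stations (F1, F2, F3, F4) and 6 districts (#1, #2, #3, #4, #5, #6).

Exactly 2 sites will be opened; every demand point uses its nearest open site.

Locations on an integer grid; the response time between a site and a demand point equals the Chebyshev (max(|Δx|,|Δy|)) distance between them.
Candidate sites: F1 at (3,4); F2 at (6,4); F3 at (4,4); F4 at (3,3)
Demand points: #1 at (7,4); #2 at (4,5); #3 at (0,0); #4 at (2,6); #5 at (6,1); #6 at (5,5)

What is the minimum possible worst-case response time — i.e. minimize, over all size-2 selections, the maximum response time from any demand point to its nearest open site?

Open {F2, F4}.
  Farthest demand point is #3 at response time 3 (to F4); all others are ≤ 3.
With {F3, F4} the worst case is 3.
With {F1, F2} the worst case is 4.
No size-2 selection achieves below 3.

3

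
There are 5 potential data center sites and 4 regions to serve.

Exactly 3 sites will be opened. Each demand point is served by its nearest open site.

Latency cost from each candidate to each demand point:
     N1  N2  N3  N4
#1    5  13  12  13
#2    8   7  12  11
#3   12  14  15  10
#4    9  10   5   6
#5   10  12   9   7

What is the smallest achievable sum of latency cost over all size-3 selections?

23

Open {#1, #2, #4}.
  N1→#1 5, N2→#2 7, N3→#4 5, N4→#4 6  ⇒ total 23.
Compare {#1, #3, #4}: total 26.
Compare {#1, #4, #5}: total 26.
No size-3 selection does better; minimum is 23.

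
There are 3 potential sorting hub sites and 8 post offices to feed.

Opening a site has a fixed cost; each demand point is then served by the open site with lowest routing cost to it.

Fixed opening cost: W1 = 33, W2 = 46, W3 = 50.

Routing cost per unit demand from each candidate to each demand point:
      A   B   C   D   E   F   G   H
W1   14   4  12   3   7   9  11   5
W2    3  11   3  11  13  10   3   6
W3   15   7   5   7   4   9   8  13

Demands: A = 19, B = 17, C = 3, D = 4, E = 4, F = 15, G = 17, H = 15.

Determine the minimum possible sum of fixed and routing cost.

Open {W1, W2}: assign each demand point to its cheapest open site.
  A→W2 19×3=57, B→W1 17×4=68, C→W2 3×3=9, D→W1 4×3=12, E→W1 4×7=28, F→W1 15×9=135, G→W2 17×3=51, H→W1 15×5=75
  routing cost 435, fixed 79 → total 514.
Compare {W1, W2, W3}: routing cost 423 + fixed 129 = 552.
Compare {W2, W3}: routing cost 505 + fixed 96 = 601.
Compare {W2}: routing cost 640 + fixed 46 = 686.
All other subsets cost ≥ 552. Minimum total cost: 514.

514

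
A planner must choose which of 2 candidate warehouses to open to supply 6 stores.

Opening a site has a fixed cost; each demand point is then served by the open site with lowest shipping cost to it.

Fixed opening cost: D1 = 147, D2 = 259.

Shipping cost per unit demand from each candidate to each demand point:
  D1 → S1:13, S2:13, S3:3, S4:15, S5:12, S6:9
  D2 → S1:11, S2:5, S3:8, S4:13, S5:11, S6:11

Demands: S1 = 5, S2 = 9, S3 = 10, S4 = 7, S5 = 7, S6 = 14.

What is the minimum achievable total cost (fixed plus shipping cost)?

674

Open {D1}: assign each demand point to its cheapest open site.
  S1→D1 5×13=65, S2→D1 9×13=117, S3→D1 10×3=30, S4→D1 7×15=105, S5→D1 7×12=84, S6→D1 14×9=126
  shipping cost 527, fixed 147 → total 674.
Compare {D2}: shipping cost 502 + fixed 259 = 761.
Compare {D1, D2}: shipping cost 424 + fixed 406 = 830.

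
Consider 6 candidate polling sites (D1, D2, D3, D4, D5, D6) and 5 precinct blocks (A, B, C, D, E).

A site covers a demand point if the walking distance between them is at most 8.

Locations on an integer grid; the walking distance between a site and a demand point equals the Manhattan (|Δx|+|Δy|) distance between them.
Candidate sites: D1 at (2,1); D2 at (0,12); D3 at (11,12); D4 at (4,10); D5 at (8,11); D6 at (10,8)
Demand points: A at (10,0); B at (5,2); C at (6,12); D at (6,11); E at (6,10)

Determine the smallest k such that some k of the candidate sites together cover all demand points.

Coverage sets (demand points within 8 of each site):
  D1: {B}
  D2: {C, D, E}
  D3: {C, D, E}
  D4: {C, D, E}
  D5: {C, D, E}
  D6: {A, C, D, E}
No single site covers all 5 demand points.
But {D1, D6} covers everything, so the minimum is 2.

2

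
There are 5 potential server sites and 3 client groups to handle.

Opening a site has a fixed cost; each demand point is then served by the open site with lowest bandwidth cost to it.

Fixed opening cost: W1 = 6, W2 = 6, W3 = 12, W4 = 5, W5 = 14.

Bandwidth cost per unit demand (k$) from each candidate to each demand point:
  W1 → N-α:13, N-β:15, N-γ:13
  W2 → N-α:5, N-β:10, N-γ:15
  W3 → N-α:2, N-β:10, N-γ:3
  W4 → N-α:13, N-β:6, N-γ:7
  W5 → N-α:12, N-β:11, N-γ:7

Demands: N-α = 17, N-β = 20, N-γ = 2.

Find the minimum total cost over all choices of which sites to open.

177

Open {W3, W4}: assign each demand point to its cheapest open site.
  N-α→W3 17×2=34, N-β→W4 20×6=120, N-γ→W3 2×3=6
  bandwidth cost 160, fixed 17 → total 177.
Compare {W1, W3, W4}: bandwidth cost 160 + fixed 23 = 183.
Compare {W2, W3, W4}: bandwidth cost 160 + fixed 23 = 183.
Compare {W1, W2, W3, W4}: bandwidth cost 160 + fixed 29 = 189.
All other subsets cost ≥ 183. Minimum total cost: 177.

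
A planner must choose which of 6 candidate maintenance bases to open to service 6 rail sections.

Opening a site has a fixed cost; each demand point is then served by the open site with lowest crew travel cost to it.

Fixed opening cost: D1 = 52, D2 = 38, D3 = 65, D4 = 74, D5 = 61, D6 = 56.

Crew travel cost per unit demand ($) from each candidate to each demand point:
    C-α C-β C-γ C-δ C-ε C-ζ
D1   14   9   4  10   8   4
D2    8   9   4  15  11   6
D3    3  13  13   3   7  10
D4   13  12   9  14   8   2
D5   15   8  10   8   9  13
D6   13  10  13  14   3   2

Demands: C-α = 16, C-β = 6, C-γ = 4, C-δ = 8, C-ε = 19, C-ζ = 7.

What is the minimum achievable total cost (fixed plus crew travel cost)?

372

Open {D2, D3, D6}: assign each demand point to its cheapest open site.
  C-α→D3 16×3=48, C-β→D2 6×9=54, C-γ→D2 4×4=16, C-δ→D3 8×3=24, C-ε→D6 19×3=57, C-ζ→D6 7×2=14
  crew travel cost 213, fixed 159 → total 372.
Compare {D3, D6}: crew travel cost 255 + fixed 121 = 376.
Compare {D1, D3, D6}: crew travel cost 213 + fixed 173 = 386.
Compare {D3, D5, D6}: crew travel cost 231 + fixed 182 = 413.
All other subsets cost ≥ 376. Minimum total cost: 372.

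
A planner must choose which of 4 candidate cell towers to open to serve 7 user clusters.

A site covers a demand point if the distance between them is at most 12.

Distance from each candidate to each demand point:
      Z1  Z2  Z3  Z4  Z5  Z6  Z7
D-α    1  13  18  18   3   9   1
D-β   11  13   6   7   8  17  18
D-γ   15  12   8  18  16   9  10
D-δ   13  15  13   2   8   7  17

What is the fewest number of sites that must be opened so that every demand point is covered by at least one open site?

2

Coverage sets (demand points within 12 of each site):
  D-α: {Z1, Z5, Z6, Z7}
  D-β: {Z1, Z3, Z4, Z5}
  D-γ: {Z2, Z3, Z6, Z7}
  D-δ: {Z4, Z5, Z6}
No single site covers all 7 demand points.
But {D-β, D-γ} covers everything, so the minimum is 2.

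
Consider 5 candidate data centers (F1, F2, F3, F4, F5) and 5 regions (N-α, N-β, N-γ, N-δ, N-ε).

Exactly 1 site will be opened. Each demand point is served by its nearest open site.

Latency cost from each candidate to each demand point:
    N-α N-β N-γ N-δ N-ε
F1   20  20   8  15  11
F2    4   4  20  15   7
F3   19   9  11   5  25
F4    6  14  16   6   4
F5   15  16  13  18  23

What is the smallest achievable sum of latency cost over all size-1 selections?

46

Open {F4}.
  N-α→F4 6, N-β→F4 14, N-γ→F4 16, N-δ→F4 6, N-ε→F4 4  ⇒ total 46.
Compare {F2}: total 50.
Compare {F3}: total 69.
No size-1 selection does better; minimum is 46.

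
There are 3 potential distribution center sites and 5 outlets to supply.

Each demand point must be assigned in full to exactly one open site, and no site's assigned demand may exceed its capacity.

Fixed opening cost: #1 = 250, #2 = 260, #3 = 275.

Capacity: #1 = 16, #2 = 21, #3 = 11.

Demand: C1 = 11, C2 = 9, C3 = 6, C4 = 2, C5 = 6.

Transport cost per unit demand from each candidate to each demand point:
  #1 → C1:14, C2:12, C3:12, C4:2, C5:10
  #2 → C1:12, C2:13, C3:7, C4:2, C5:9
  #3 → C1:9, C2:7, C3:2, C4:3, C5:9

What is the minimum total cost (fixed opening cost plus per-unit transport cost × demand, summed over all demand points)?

856

Open {#1, #2}; cheapest assignment that respects the capacities:
  #1 (cap 16, load 15): C2, C5 — cost 9×12 + 6×10 = 168
  #2 (cap 21, load 19): C1, C3, C4 — cost 11×12 + 6×7 + 2×2 = 178
  Shipping 346, fixed 510 → total 856.
  Any other capacity-feasible assignment to {#1, #2} ships for at least 346.
Compare {#1, #2, #3}: its best feasible assignment gives total 1086.
Every other set of open sites that can feasibly serve all demand totals ≥ 1086 even under its best assignment. Minimum: 856.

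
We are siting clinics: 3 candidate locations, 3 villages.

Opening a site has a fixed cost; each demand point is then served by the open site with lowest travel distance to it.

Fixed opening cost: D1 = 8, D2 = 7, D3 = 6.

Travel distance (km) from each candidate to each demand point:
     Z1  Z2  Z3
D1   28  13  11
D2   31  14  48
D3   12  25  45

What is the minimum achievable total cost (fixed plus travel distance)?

Open {D1, D3}: assign each demand point to its cheapest open site.
  Z1→D3 12, Z2→D1 13, Z3→D1 11
  travel distance 36, fixed 14 → total 50.
Compare {D1, D2, D3}: travel distance 36 + fixed 21 = 57.
Compare {D1}: travel distance 52 + fixed 8 = 60.
Compare {D1, D2}: travel distance 52 + fixed 15 = 67.
All other subsets cost ≥ 57. Minimum total cost: 50.

50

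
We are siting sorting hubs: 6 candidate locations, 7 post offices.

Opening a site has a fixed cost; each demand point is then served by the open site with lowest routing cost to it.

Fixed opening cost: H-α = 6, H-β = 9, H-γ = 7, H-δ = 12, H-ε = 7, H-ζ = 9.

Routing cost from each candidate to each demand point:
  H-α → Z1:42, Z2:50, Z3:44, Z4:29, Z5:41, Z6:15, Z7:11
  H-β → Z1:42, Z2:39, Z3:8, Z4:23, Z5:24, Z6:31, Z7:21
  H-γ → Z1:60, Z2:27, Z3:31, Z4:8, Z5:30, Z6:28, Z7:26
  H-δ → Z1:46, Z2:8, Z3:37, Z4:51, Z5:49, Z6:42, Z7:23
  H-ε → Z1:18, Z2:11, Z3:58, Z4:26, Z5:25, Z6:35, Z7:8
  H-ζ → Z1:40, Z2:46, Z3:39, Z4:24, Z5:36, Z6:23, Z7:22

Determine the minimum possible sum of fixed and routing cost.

Open {H-α, H-β, H-γ, H-ε}: assign each demand point to its cheapest open site.
  Z1→H-ε 18, Z2→H-ε 11, Z3→H-β 8, Z4→H-γ 8, Z5→H-β 24, Z6→H-α 15, Z7→H-ε 8
  routing cost 92, fixed 29 → total 121.
Compare {H-β, H-γ, H-ε}: routing cost 105 + fixed 23 = 128.
Compare {H-α, H-β, H-ε}: routing cost 107 + fixed 22 = 129.
Compare {H-α, H-β, H-γ, H-δ, H-ε}: routing cost 89 + fixed 41 = 130.
All other subsets cost ≥ 128. Minimum total cost: 121.

121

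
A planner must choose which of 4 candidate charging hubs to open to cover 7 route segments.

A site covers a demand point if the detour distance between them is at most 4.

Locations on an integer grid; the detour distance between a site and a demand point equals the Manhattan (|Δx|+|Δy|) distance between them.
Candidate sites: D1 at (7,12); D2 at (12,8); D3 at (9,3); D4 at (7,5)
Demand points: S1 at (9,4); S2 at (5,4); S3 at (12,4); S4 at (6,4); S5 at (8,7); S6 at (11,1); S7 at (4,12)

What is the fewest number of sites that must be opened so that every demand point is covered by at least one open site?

Coverage sets (demand points within 4 of each site):
  D1: {S7}
  D2: {S3}
  D3: {S1, S3, S4, S6}
  D4: {S1, S2, S4, S5}
No 2 sites suffice: every size-2 union leaves at least one demand point uncovered.
But {D1, D3, D4} covers everything, so the minimum is 3.

3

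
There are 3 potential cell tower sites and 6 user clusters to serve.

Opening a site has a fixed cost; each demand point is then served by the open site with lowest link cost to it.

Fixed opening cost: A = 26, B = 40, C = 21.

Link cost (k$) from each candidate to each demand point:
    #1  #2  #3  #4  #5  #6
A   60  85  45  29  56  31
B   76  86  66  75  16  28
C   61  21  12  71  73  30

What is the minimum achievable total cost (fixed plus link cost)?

Open {A, B, C}: assign each demand point to its cheapest open site.
  #1→A 60, #2→C 21, #3→C 12, #4→A 29, #5→B 16, #6→B 28
  link cost 166, fixed 87 → total 253.
Compare {A, C}: link cost 208 + fixed 47 = 255.
Compare {B, C}: link cost 209 + fixed 61 = 270.
Compare {C}: link cost 268 + fixed 21 = 289.
All other subsets cost ≥ 255. Minimum total cost: 253.

253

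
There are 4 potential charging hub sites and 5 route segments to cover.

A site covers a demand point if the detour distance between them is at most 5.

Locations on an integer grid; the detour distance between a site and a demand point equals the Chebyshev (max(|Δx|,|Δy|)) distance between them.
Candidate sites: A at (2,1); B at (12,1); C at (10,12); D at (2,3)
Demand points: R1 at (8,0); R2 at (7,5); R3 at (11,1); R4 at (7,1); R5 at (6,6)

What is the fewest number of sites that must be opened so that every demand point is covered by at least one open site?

2

Coverage sets (demand points within 5 of each site):
  A: {R2, R4, R5}
  B: {R1, R2, R3, R4}
  C: {}
  D: {R2, R4, R5}
No single site covers all 5 demand points.
But {A, B} covers everything, so the minimum is 2.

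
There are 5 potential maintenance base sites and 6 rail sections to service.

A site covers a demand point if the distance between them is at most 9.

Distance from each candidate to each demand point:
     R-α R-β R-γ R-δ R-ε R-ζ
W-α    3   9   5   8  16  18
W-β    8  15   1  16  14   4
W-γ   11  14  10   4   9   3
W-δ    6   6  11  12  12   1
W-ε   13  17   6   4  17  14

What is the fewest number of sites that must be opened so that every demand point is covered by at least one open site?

2

Coverage sets (demand points within 9 of each site):
  W-α: {R-α, R-β, R-γ, R-δ}
  W-β: {R-α, R-γ, R-ζ}
  W-γ: {R-δ, R-ε, R-ζ}
  W-δ: {R-α, R-β, R-ζ}
  W-ε: {R-γ, R-δ}
No single site covers all 6 demand points.
But {W-α, W-γ} covers everything, so the minimum is 2.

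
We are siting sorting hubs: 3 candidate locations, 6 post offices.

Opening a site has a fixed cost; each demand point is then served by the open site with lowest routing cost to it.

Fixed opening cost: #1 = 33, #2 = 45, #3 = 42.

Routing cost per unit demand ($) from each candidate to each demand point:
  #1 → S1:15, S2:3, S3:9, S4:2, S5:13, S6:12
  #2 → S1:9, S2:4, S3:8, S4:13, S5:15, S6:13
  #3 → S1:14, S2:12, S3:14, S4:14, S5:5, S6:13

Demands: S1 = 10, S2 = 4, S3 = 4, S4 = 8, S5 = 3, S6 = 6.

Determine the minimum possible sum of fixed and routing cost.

339

Open {#1, #2}: assign each demand point to its cheapest open site.
  S1→#2 10×9=90, S2→#1 4×3=12, S3→#2 4×8=32, S4→#1 8×2=16, S5→#1 3×13=39, S6→#1 6×12=72
  routing cost 261, fixed 78 → total 339.
Compare {#1, #2, #3}: routing cost 237 + fixed 120 = 357.
Compare {#1}: routing cost 325 + fixed 33 = 358.
Compare {#1, #3}: routing cost 291 + fixed 75 = 366.
All other subsets cost ≥ 357. Minimum total cost: 339.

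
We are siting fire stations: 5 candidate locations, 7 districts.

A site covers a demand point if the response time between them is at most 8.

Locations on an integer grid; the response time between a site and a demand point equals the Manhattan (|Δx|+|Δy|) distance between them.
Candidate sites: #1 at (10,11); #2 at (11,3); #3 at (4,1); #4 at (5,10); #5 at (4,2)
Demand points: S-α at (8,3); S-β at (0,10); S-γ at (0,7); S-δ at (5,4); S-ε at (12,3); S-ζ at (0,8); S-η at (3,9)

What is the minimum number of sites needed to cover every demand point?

2

Coverage sets (demand points within 8 of each site):
  #1: {}
  #2: {S-α, S-δ, S-ε}
  #3: {S-α, S-δ}
  #4: {S-β, S-γ, S-δ, S-ζ, S-η}
  #5: {S-α, S-δ, S-η}
No single site covers all 7 demand points.
But {#2, #4} covers everything, so the minimum is 2.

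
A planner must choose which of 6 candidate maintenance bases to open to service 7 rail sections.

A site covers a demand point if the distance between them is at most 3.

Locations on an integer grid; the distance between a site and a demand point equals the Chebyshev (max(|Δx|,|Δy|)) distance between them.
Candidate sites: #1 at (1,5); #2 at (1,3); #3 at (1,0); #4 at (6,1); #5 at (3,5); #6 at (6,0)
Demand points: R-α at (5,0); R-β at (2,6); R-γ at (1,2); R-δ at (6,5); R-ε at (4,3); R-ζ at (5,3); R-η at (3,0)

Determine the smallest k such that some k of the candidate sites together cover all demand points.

Coverage sets (demand points within 3 of each site):
  #1: {R-β, R-γ, R-ε}
  #2: {R-β, R-γ, R-ε, R-η}
  #3: {R-γ, R-ε, R-η}
  #4: {R-α, R-ε, R-ζ, R-η}
  #5: {R-β, R-γ, R-δ, R-ε, R-ζ}
  #6: {R-α, R-ε, R-ζ, R-η}
No single site covers all 7 demand points.
But {#4, #5} covers everything, so the minimum is 2.

2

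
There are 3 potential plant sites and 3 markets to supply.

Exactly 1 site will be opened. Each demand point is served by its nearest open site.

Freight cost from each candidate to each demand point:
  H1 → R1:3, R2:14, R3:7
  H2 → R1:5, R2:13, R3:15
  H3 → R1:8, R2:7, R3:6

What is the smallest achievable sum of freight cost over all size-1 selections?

Open {H3}.
  R1→H3 8, R2→H3 7, R3→H3 6  ⇒ total 21.
Compare {H1}: total 24.
Compare {H2}: total 33.

21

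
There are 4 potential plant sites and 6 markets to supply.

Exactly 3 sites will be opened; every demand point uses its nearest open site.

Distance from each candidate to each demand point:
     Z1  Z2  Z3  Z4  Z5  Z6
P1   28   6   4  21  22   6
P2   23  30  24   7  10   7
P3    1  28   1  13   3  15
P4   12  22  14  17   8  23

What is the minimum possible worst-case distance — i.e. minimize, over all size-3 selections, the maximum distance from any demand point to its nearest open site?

Open {P1, P2, P3}.
  Farthest demand point is Z4 at distance 7 (to P2); all others are ≤ 7.
With {P1, P2, P4} the worst case is 12.
With {P1, P3, P4} the worst case is 13.
No size-3 selection achieves below 7.

7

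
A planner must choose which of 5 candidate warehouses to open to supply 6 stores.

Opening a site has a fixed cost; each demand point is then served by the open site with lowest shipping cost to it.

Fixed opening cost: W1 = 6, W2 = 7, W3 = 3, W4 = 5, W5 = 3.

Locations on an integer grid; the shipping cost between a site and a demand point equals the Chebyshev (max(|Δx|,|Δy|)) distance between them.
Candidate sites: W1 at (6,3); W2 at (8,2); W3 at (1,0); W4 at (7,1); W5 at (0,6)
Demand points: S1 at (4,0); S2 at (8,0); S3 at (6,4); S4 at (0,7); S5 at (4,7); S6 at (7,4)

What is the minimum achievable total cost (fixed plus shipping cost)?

Open {W1, W5}: assign each demand point to its cheapest open site.
  S1→W1 3, S2→W1 3, S3→W1 1, S4→W5 1, S5→W1 4, S6→W1 1
  shipping cost 13, fixed 9 → total 22.
Compare {W4, W5}: shipping cost 15 + fixed 8 = 23.
Compare {W1}: shipping cost 18 + fixed 6 = 24.
Compare {W2, W5}: shipping cost 15 + fixed 10 = 25.
All other subsets cost ≥ 23. Minimum total cost: 22.

22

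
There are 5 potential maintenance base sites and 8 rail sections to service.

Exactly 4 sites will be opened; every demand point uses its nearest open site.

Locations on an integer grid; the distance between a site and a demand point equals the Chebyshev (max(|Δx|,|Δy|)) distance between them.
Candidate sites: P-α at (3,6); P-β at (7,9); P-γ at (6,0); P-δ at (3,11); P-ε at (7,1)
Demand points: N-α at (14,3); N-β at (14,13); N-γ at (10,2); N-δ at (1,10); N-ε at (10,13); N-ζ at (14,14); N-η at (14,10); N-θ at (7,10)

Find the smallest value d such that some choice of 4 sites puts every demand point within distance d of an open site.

7

Open {P-α, P-β, P-γ, P-δ}.
  Farthest demand point is N-α at distance 7 (to P-β); all others are ≤ 7.
With {P-α, P-β, P-γ, P-ε} the worst case is 7.
With {P-α, P-β, P-δ, P-ε} the worst case is 7.
No size-4 selection achieves below 7.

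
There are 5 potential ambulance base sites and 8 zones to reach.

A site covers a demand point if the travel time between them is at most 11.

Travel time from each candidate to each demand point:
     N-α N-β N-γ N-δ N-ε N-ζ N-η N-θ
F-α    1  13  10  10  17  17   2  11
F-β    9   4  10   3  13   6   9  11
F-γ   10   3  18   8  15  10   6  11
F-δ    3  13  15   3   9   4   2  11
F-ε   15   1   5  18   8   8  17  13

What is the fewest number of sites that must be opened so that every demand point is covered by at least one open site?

2

Coverage sets (demand points within 11 of each site):
  F-α: {N-α, N-γ, N-δ, N-η, N-θ}
  F-β: {N-α, N-β, N-γ, N-δ, N-ζ, N-η, N-θ}
  F-γ: {N-α, N-β, N-δ, N-ζ, N-η, N-θ}
  F-δ: {N-α, N-δ, N-ε, N-ζ, N-η, N-θ}
  F-ε: {N-β, N-γ, N-ε, N-ζ}
No single site covers all 8 demand points.
But {F-α, F-ε} covers everything, so the minimum is 2.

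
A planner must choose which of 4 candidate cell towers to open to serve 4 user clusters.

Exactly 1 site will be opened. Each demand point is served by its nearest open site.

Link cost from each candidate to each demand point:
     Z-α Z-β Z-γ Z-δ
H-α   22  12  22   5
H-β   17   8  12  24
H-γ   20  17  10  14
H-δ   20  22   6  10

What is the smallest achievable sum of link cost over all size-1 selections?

Open {H-δ}.
  Z-α→H-δ 20, Z-β→H-δ 22, Z-γ→H-δ 6, Z-δ→H-δ 10  ⇒ total 58.
Compare {H-α}: total 61.
Compare {H-β}: total 61.
No size-1 selection does better; minimum is 58.

58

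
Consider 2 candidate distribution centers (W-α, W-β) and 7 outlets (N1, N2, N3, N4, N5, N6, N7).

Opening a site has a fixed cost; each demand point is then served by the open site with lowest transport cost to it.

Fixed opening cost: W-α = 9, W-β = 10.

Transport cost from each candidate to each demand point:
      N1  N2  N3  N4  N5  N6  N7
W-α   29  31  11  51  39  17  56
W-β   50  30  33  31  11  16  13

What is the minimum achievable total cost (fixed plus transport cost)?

Open {W-α, W-β}: assign each demand point to its cheapest open site.
  N1→W-α 29, N2→W-β 30, N3→W-α 11, N4→W-β 31, N5→W-β 11, N6→W-β 16, N7→W-β 13
  transport cost 141, fixed 19 → total 160.
Compare {W-β}: transport cost 184 + fixed 10 = 194.
Compare {W-α}: transport cost 234 + fixed 9 = 243.

160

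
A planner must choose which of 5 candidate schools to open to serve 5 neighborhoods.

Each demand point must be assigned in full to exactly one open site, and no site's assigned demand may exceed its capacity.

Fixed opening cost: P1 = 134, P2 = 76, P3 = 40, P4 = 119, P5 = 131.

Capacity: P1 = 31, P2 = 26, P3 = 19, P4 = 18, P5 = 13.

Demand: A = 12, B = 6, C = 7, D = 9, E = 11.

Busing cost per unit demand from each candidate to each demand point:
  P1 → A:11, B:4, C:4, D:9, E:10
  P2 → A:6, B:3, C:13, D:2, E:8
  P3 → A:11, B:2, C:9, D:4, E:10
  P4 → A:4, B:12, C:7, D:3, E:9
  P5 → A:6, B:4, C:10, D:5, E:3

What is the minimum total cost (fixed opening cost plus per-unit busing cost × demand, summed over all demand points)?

Open {P2, P3}; cheapest assignment that respects the capacities:
  P2 (cap 26, load 26): B, D, E — cost 6×3 + 9×2 + 11×8 = 124
  P3 (cap 19, load 19): A, C — cost 12×11 + 7×9 = 195
  Shipping 319, fixed 116 → total 435.
  Any other capacity-feasible assignment to {P2, P3} ships for at least 319.
Compare {P2, P3, P5}: its best feasible assignment gives total 445.
Compare {P1, P2}: its best feasible assignment gives total 462.
Every other set of open sites that can feasibly serve all demand totals ≥ 445 even under its best assignment. Minimum: 435.

435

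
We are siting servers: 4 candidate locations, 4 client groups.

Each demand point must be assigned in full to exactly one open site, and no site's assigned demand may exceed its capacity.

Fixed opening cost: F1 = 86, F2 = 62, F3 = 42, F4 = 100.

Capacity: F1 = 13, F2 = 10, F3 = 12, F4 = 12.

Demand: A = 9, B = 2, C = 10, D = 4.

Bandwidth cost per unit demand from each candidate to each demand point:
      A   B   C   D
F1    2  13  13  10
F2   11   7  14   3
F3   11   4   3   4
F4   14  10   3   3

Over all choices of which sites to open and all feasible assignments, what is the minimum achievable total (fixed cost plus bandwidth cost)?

Open {F1, F3}; cheapest assignment that respects the capacities:
  F1 (cap 13, load 13): A, D — cost 9×2 + 4×10 = 58
  F3 (cap 12, load 12): B, C — cost 2×4 + 10×3 = 38
  Shipping 96, fixed 128 → total 224.
  Any other capacity-feasible assignment to {F1, F3} ships for at least 96.
Compare {F1, F2, F3}: its best feasible assignment gives total 258.
Compare {F1, F4}: its best feasible assignment gives total 294.
Every other set of open sites that can feasibly serve all demand totals ≥ 258 even under its best assignment. Minimum: 224.

224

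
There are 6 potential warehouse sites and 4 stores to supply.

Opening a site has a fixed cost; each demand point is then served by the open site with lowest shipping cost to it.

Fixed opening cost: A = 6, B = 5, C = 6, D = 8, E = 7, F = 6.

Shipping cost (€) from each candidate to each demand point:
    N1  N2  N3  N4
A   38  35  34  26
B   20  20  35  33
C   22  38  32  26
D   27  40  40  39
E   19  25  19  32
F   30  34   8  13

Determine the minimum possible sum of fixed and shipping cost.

Open {B, F}: assign each demand point to its cheapest open site.
  N1→B 20, N2→B 20, N3→F 8, N4→F 13
  shipping cost 61, fixed 11 → total 72.
Compare {E, F}: shipping cost 65 + fixed 13 = 78.
Compare {A, B, F}: shipping cost 61 + fixed 17 = 78.
Compare {B, C, F}: shipping cost 61 + fixed 17 = 78.
All other subsets cost ≥ 78. Minimum total cost: 72.

72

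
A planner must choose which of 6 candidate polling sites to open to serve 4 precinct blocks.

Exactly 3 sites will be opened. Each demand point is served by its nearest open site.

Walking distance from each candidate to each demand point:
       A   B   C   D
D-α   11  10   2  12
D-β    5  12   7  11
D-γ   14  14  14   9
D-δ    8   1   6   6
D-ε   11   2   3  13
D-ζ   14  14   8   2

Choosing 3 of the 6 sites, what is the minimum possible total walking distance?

Open {D-β, D-ε, D-ζ}.
  A→D-β 5, B→D-ε 2, C→D-ε 3, D→D-ζ 2  ⇒ total 12.
Compare {D-α, D-δ, D-ζ}: total 13.
Compare {D-α, D-β, D-δ}: total 14.
No size-3 selection does better; minimum is 12.

12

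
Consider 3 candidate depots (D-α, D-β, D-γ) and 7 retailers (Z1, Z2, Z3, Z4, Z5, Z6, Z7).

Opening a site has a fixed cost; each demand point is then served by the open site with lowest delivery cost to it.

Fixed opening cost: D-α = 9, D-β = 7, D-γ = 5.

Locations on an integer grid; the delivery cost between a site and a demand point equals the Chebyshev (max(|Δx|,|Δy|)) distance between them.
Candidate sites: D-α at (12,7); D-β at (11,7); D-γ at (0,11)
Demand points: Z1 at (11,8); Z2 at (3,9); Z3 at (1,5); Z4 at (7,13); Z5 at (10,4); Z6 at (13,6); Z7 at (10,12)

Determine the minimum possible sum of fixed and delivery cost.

Open {D-β, D-γ}: assign each demand point to its cheapest open site.
  Z1→D-β 1, Z2→D-γ 3, Z3→D-γ 6, Z4→D-β 6, Z5→D-β 3, Z6→D-β 2, Z7→D-β 5
  delivery cost 26, fixed 12 → total 38.
Compare {D-α, D-γ}: delivery cost 25 + fixed 14 = 39.
Compare {D-β}: delivery cost 35 + fixed 7 = 42.
Compare {D-α}: delivery cost 36 + fixed 9 = 45.
All other subsets cost ≥ 39. Minimum total cost: 38.

38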